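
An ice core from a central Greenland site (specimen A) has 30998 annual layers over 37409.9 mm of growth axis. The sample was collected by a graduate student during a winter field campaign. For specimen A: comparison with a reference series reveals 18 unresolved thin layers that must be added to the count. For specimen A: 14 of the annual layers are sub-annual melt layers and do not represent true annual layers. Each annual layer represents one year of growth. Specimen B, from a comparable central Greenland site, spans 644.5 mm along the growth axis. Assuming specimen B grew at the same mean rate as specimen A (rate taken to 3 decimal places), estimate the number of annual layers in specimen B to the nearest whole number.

Specimen A: adjusted count: 30998 − 14 + 18 = 31002 annual layers.
A: Mean rate = 37409.9 mm / 31002 years ≈ 1.207 mm/year.
For B, 644.5 / 1.207 = 533.97 years ≈ 534 annual layers.

534 annual layers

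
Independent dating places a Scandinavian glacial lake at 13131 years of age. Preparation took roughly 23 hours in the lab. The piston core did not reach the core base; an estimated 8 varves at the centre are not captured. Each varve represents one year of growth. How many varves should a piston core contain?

At one varve per year, 13131 years correspond to 13131 varves.
13131 − 8 missed = 13123 varves expected in the prepared section.

13123 varves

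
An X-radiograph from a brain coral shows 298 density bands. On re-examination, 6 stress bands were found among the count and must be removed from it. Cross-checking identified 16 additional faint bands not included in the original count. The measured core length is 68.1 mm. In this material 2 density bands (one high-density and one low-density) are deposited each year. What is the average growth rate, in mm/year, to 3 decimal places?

Correcting the raw count gives 298 − 6 + 16 = 308 true density bands.
308 density bands at 2 per year is 308 / 2 = 154 years.
Mean rate = 68.1 mm / 154 years ≈ 0.442 mm/year.

0.442 mm/year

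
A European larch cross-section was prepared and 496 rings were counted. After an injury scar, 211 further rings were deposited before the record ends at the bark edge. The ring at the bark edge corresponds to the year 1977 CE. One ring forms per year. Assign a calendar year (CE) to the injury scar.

211 rings post-date the injury scar.
1977 − 211 = 1766 CE.

1766 CE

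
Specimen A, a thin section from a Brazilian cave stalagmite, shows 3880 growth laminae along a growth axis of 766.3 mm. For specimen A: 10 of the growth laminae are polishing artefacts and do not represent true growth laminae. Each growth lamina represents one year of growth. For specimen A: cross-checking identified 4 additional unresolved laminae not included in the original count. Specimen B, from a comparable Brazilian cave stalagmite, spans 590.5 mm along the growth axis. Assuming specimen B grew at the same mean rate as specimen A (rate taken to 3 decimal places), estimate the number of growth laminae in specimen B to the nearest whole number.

Specimen A: correcting the raw count gives 3880 − 10 + 4 = 3874 true growth laminae.
A: Mean rate = 766.3 mm / 3874 years ≈ 0.198 mm per year.
B spans 590.5 / 0.198 = 2982.32 years ≈ 2982 growth laminae.

2982 growth laminae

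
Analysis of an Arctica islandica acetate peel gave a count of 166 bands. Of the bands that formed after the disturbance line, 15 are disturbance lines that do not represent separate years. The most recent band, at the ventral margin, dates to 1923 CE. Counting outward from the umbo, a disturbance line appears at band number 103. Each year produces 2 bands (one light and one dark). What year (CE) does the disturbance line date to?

166 − 103 = 63 bands lie beyond the disturbance line toward the ventral margin.
63 − 15 false = 48 true bands after the disturbance line.
48 bands at 2 per year is 48 / 2 = 24 years.
1923 − 24 = 1899 CE.

1899 CE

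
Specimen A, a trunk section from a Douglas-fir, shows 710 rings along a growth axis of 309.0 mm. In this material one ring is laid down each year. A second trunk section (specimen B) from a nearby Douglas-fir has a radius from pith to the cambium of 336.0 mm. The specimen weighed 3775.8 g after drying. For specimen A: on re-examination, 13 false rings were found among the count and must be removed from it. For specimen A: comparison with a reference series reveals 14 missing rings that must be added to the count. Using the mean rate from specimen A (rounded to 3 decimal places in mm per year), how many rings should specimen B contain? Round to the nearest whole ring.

772 rings

Specimen A: correcting the raw count gives 710 − 13 + 14 = 711 true rings.
A: Extension rate ≈ 309.0 / 711 = 0.435 mm/yr.
Specimen B: 336.0 mm / 0.435 mm per year = 772.41 years ≈ 772 rings.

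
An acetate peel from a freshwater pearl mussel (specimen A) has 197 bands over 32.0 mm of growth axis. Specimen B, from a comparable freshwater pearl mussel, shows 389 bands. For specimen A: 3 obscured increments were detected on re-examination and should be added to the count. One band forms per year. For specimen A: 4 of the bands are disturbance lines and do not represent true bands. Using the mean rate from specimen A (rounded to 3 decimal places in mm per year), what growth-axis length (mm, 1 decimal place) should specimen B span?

Specimen A: true band count = 197 − 4 + 3 = 196.
A: 32.0 mm over 196 years gives 32.0 / 196 ≈ 0.163 mm/yr.
For B, 0.163 mm/year × 389 years = 63.4 mm.

63.4 mm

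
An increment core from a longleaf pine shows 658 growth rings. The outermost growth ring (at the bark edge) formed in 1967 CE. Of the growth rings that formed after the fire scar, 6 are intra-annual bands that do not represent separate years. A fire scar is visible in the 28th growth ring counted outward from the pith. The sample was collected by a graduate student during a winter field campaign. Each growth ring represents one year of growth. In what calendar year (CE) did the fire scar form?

1343 CE

Between growth ring 28 and the bark edge there are 658 − 28 = 630 growth rings.
Removing the 6 false growth rings leaves 630 − 6 = 624 true growth rings beyond the fire scar.
Counting back 624 years from 1967 CE places the fire scar in 1967 − 624 = 1343 CE.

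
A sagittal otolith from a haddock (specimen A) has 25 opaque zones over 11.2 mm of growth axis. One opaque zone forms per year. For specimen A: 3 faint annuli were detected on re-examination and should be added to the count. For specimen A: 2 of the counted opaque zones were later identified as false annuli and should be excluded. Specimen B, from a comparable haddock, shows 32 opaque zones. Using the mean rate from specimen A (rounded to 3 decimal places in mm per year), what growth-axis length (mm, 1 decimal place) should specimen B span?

Specimen A: adjusted count: 25 − 2 + 3 = 26 opaque zones.
A: Mean rate = 11.2 mm / 26 years ≈ 0.431 mm/yr.
B's length ≈ 0.431 × 32 = 13.8 mm.

13.8 mm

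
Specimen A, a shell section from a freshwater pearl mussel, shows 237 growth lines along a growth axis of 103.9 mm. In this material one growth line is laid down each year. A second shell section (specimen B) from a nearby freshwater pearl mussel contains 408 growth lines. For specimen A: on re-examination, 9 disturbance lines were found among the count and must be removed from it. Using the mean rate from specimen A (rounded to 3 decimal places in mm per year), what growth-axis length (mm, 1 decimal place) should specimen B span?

186.0 mm

Specimen A: adjusted count: 237 − 9 = 228 growth lines.
A: Mean rate = 103.9 mm / 228 years ≈ 0.456 mm/yr.
For B, 0.456 mm/year × 408 years = 186.0 mm.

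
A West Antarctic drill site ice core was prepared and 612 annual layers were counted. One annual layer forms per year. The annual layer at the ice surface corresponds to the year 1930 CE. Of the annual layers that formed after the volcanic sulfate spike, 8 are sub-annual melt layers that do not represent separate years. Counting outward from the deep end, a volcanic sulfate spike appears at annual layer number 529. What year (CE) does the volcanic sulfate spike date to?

1855 CE

Between annual layer 529 and the ice surface there are 612 − 529 = 83 annual layers.
83 − 8 false = 75 true annual layers after the volcanic sulfate spike.
Counting back 75 years from 1930 CE places the volcanic sulfate spike in 1930 − 75 = 1855 CE.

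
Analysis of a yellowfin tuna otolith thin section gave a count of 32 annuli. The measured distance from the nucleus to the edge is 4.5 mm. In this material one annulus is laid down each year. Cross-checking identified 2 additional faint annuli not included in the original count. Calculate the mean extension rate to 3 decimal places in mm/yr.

After corrections the count is 32 + 2 = 34 annuli.
Mean rate = 4.5 mm / 34 years ≈ 0.132 mm/yr.

0.132 mm/yr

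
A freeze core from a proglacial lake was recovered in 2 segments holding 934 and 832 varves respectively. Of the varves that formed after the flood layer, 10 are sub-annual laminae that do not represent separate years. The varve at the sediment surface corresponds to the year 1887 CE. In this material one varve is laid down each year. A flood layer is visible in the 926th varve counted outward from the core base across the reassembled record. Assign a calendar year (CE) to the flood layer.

1057 CE

Total varves = 934 + 832 = 1766.
The flood layer sits at varve 926 from the core base, so 1766 − 926 = 840 varves formed after it.
Removing the 10 false varves leaves 840 − 10 = 830 true varves beyond the flood layer.
The varve at the sediment surface is 1887 CE, so the flood layer dates to 1887 − 830 = 1057 CE.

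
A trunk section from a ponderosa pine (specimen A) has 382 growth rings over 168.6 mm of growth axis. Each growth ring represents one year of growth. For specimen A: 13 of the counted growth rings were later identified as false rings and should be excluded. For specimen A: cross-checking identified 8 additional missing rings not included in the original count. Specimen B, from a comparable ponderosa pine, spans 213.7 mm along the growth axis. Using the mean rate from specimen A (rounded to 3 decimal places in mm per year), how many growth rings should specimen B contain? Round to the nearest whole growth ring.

478 growth rings

Specimen A: after corrections the count is 382 − 13 + 8 = 377 growth rings.
A: 168.6 mm over 377 years gives 168.6 / 377 ≈ 0.447 mm/year.
B spans 213.7 / 0.447 = 478.08 years ≈ 478 growth rings.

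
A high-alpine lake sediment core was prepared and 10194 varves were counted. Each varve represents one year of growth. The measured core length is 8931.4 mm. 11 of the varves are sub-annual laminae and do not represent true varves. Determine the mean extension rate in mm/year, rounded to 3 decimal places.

True varve count = 10194 − 11 = 10183.
8931.4 mm over 10183 years gives 8931.4 / 10183 ≈ 0.877 mm/year.

0.877 mm/year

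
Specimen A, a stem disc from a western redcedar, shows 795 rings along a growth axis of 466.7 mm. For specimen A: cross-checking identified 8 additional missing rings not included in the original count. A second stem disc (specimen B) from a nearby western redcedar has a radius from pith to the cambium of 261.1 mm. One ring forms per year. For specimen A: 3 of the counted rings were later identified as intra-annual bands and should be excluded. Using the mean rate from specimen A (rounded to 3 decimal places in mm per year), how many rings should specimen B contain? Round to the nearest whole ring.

Specimen A: after corrections the count is 795 − 3 + 8 = 800 rings.
A: 466.7 mm over 800 years gives 466.7 / 800 ≈ 0.583 mm per year.
Specimen B: 261.1 mm / 0.583 mm per year = 447.86 years ≈ 448 rings.

448 rings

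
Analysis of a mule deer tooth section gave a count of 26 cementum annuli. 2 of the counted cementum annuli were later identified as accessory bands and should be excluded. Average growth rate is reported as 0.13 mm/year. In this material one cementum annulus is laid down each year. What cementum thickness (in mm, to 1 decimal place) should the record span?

True cementum annulus count = 26 − 2 = 24.
Length ≈ 0.13 × 24 = 3.1 mm.

3.1 mm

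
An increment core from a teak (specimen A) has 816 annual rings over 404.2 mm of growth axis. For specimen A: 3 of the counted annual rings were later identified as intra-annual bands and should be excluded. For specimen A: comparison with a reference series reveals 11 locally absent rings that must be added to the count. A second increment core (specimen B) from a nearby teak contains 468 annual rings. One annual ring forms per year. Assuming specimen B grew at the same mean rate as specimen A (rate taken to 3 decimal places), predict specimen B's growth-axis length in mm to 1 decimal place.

229.8 mm

Specimen A: correcting the raw count gives 816 − 3 + 11 = 824 true annual rings.
A: Mean rate = 404.2 mm / 824 years ≈ 0.491 mm per year.
B's length ≈ 0.491 × 468 = 229.8 mm.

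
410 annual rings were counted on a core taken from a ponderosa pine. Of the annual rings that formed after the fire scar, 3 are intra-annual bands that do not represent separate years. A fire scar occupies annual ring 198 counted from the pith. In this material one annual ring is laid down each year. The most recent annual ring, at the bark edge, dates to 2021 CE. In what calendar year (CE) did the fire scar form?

Between annual ring 198 and the bark edge there are 410 − 198 = 212 annual rings.
Removing the 3 false annual rings leaves 212 − 3 = 209 true annual rings beyond the fire scar.
The annual ring at the bark edge is 2021 CE, so the fire scar dates to 2021 − 209 = 1812 CE.

1812 CE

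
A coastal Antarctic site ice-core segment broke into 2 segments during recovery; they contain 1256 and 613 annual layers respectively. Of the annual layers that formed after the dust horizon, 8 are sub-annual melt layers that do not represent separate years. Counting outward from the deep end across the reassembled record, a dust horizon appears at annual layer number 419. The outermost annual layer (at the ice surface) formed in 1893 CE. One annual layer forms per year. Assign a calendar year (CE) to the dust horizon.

Total annual layers = 1256 + 613 = 1869.
1869 − 419 = 1450 annual layers lie beyond the dust horizon toward the ice surface.
Removing the 8 false annual layers leaves 1450 − 8 = 1442 true annual layers beyond the dust horizon.
The annual layer at the ice surface is 1893 CE, so the dust horizon dates to 1893 − 1442 = 451 CE.

451 CE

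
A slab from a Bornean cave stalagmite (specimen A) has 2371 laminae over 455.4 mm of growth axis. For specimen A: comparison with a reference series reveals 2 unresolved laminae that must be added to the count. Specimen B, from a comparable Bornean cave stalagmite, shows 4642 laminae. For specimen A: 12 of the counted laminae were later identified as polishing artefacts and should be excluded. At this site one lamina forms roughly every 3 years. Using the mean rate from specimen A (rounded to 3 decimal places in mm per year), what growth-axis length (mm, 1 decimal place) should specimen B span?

891.3 mm

Specimen A: after corrections the count is 2371 − 12 + 2 = 2361 laminae.
Specimen A: multiplying by 3 years per lamina: 2361 × 3 = 7083 years.
A: 455.4 mm over 7083 years gives 455.4 / 7083 ≈ 0.064 mm per year.
Specimen B: multiplying by 3 years per lamina: 4642 × 3 = 13926 years. Length of B = 0.064 × 13926 = 891.3 mm.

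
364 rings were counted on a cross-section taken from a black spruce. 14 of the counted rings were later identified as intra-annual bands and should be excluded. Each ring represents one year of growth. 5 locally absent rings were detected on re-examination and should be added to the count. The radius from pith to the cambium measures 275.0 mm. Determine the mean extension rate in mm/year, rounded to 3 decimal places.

0.775 mm/year

Adjusted count: 364 − 14 + 5 = 355 rings.
275.0 mm over 355 years gives 275.0 / 355 ≈ 0.775 mm/year.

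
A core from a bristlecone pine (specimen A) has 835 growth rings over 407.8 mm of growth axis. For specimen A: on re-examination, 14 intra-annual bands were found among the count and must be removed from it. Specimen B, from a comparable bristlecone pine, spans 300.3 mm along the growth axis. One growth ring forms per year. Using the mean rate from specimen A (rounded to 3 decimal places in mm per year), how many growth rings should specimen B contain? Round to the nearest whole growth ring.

604 growth rings

Specimen A: correcting the raw count gives 835 − 14 = 821 true growth rings.
A: Extension rate ≈ 407.8 / 821 = 0.497 mm/yr.
For B, 300.3 / 0.497 = 604.23 years ≈ 604 growth rings.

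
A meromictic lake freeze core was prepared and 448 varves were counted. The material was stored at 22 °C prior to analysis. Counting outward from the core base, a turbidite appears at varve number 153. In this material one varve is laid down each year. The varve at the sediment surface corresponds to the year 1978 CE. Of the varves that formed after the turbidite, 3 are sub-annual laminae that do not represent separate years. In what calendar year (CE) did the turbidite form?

The turbidite sits at varve 153 from the core base, so 448 − 153 = 295 varves formed after it.
295 − 3 false = 292 true varves after the turbidite.
Counting back 292 years from 1978 CE places the turbidite in 1978 − 292 = 1686 CE.

1686 CE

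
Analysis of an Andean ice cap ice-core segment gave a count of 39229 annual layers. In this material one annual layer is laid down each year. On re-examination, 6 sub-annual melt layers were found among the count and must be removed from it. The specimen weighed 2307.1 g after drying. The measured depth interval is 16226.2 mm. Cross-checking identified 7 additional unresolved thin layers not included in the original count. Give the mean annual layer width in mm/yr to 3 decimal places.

Adjusted count: 39229 − 6 + 7 = 39230 annual layers.
Mean rate = 16226.2 mm / 39230 years ≈ 0.414 mm/yr.

0.414 mm/yr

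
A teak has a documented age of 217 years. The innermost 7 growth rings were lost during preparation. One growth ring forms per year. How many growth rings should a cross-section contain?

210 growth rings

Expected growth rings over 217 years: 217.
Less the 7 uncaptured growth rings: 217 − 7 = 210.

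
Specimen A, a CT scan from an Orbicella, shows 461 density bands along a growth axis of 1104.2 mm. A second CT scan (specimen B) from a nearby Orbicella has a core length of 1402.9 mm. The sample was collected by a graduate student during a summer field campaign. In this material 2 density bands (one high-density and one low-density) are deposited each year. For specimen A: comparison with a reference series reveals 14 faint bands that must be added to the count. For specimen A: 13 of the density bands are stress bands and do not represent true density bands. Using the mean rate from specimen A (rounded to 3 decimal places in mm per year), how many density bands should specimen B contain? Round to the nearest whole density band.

Specimen A: correcting the raw count gives 461 − 13 + 14 = 462 true density bands.
Specimen A: 462 density bands at 2 per year is 462 / 2 = 231 years.
A: 1104.2 mm over 231 years gives 1104.2 / 231 ≈ 4.780 mm per year.
B spans 1402.9 / 4.780 = 293.49 years; at 2 density bands per year that is 293.49 × 2 ≈ 587 density bands.

587 density bands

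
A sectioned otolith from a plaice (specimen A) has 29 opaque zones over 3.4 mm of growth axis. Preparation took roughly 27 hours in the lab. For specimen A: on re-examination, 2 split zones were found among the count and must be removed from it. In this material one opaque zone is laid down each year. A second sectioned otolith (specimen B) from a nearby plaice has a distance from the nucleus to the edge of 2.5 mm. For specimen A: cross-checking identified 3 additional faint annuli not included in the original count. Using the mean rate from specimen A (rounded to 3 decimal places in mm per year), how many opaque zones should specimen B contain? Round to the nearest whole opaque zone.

22 opaque zones

Specimen A: adjusted count: 29 − 2 + 3 = 30 opaque zones.
A: 3.4 mm over 30 years gives 3.4 / 30 ≈ 0.113 mm/yr.
For B, 2.5 / 0.113 = 22.12 years ≈ 22 opaque zones.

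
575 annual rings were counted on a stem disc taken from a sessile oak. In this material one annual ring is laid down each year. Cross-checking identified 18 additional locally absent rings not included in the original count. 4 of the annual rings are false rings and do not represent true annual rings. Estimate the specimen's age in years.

After corrections the count is 575 − 4 + 18 = 589 annual rings.
One annual ring per year makes the duration 589 years.

589 yr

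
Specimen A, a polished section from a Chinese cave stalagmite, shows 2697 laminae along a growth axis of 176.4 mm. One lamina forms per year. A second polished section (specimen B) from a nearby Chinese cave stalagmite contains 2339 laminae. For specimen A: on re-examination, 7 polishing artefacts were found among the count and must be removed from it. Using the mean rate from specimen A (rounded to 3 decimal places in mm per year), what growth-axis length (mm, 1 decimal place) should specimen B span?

154.4 mm

Specimen A: adjusted count: 2697 − 7 = 2690 laminae.
A: Mean rate = 176.4 mm / 2690 years ≈ 0.066 mm/year.
For B, 0.066 mm/year × 2339 years = 154.4 mm.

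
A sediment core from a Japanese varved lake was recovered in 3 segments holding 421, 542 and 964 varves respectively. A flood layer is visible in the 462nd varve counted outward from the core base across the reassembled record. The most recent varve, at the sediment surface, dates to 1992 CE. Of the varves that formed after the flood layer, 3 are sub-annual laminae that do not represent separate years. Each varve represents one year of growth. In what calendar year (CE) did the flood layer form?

Total varves = 421 + 542 + 964 = 1927.
Between varve 462 and the sediment surface there are 1927 − 462 = 1465 varves.
1465 − 3 false = 1462 true varves after the flood layer.
1992 − 1462 = 530 CE.

530 CE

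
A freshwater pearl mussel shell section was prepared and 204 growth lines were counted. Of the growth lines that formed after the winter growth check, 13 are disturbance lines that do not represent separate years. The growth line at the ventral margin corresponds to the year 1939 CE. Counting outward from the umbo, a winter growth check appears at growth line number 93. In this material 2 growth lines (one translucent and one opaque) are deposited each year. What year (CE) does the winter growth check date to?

1890 CE

Between growth line 93 and the ventral margin there are 204 − 93 = 111 growth lines.
111 − 13 false = 98 true growth lines after the winter growth check.
With 2 growth lines per year, 98 / 2 = 49 years.
1939 − 49 = 1890 CE.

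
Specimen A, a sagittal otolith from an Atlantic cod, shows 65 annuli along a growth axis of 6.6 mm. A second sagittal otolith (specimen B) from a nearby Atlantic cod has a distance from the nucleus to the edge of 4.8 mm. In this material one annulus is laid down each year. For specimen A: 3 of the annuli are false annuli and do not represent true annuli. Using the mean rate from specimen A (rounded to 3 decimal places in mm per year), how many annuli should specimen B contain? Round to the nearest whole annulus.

Specimen A: adjusted count: 65 − 3 = 62 annuli.
A: Mean rate = 6.6 mm / 62 years ≈ 0.106 mm per year.
For B, 4.8 / 0.106 = 45.28 years ≈ 45 annuli.

45 annuli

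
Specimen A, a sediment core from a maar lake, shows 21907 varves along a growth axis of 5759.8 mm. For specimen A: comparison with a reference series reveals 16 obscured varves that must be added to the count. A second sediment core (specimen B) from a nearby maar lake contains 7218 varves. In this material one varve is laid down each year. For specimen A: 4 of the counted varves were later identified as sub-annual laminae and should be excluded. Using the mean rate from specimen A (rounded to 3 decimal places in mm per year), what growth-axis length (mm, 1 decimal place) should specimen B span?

Specimen A: correcting the raw count gives 21907 − 4 + 16 = 21919 true varves.
A: 5759.8 mm over 21919 years gives 5759.8 / 21919 ≈ 0.263 mm per year.
For B, 0.263 mm/year × 7218 years = 1898.3 mm.

1898.3 mm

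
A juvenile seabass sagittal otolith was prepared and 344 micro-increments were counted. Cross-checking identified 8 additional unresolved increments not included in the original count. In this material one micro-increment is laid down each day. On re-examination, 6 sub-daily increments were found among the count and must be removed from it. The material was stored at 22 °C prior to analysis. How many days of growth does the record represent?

346 days

After corrections the count is 344 − 6 + 8 = 346 micro-increments.
One micro-increment per day makes the duration 346 days.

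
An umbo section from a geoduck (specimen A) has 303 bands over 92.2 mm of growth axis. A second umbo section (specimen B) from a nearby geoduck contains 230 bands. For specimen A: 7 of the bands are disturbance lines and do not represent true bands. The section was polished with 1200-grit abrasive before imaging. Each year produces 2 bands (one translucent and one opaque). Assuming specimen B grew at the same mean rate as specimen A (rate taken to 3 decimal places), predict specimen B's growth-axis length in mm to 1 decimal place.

Specimen A: correcting the raw count gives 303 − 7 = 296 true bands.
Specimen A: with 2 bands per year, 296 / 2 = 148 years.
A: Mean rate = 92.2 mm / 148 years ≈ 0.623 mm per year.
Specimen B: 230 bands at 2 per year is 230 / 2 = 115 years. B's length ≈ 0.623 × 115 = 71.6 mm.

71.6 mm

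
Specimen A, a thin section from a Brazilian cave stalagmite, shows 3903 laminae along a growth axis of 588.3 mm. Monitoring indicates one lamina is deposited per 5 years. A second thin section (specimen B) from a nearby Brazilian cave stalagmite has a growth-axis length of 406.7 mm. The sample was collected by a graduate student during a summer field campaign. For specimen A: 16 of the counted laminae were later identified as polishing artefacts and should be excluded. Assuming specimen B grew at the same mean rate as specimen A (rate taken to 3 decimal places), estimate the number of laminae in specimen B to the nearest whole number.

2711 laminae

Specimen A: true lamina count = 3903 − 16 = 3887.
Specimen A: 3887 laminae at 5 years each span 3887 × 5 = 19435 years.
A: 588.3 mm over 19435 years gives 588.3 / 19435 ≈ 0.030 mm per year.
For B, 406.7 / 0.030 = 13556.67 years; at 5 years per lamina that is 13556.67 / 5 ≈ 2711 laminae.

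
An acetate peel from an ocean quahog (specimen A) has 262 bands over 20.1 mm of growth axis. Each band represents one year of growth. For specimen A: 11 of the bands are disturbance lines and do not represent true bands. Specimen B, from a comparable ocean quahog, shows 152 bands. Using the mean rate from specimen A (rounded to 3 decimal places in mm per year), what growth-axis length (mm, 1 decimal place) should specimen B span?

Specimen A: true band count = 262 − 11 = 251.
A: Extension rate ≈ 20.1 / 251 = 0.080 mm/yr.
Length of B = 0.080 × 152 = 12.2 mm.

12.2 mm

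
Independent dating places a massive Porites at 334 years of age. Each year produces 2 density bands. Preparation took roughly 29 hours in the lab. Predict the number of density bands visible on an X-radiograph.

668 density bands

With 2 density bands per year, 334 years would produce 334 × 2 = 668 density bands.
So 668 density bands should be present.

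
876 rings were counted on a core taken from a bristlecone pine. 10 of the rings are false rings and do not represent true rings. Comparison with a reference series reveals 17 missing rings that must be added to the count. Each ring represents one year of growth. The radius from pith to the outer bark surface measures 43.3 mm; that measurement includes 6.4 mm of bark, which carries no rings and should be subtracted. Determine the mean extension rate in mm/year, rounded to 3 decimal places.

True ring count = 876 − 10 + 17 = 883.
Net length = 43.3 − 6.4 = 36.9 mm.
Extension rate ≈ 36.9 / 883 = 0.042 mm/year.

0.042 mm/year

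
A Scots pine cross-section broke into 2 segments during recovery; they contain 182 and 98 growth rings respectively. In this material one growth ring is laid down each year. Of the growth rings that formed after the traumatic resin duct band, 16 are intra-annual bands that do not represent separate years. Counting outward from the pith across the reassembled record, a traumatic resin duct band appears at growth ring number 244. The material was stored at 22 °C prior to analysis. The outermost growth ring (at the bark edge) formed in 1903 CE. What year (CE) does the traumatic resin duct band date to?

1883 CE

Total growth rings = 182 + 98 = 280.
The traumatic resin duct band sits at growth ring 244 from the pith, so 280 − 244 = 36 growth rings formed after it.
Removing the 16 false growth rings leaves 36 − 16 = 20 true growth rings beyond the traumatic resin duct band.
The growth ring at the bark edge is 1903 CE, so the traumatic resin duct band dates to 1903 − 20 = 1883 CE.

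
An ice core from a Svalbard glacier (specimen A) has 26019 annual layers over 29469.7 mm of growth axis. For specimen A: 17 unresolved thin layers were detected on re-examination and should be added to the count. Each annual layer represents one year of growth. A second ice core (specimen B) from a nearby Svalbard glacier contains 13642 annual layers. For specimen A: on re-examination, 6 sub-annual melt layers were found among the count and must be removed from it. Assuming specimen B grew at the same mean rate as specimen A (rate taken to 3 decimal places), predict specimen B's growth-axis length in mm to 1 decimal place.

Specimen A: correcting the raw count gives 26019 − 6 + 17 = 26030 true annual layers.
A: 29469.7 mm over 26030 years gives 29469.7 / 26030 ≈ 1.132 mm per year.
For B, 1.132 mm/year × 13642 years = 15442.7 mm.

15442.7 mm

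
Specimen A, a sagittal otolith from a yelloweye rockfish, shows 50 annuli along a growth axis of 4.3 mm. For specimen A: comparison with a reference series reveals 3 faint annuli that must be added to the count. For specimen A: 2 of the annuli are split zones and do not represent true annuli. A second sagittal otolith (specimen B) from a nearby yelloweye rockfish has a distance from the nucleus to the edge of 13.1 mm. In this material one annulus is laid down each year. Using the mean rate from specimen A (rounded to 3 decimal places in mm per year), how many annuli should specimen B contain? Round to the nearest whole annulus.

Specimen A: correcting the raw count gives 50 − 2 + 3 = 51 true annuli.
A: Mean rate = 4.3 mm / 51 years ≈ 0.084 mm per year.
B spans 13.1 / 0.084 = 155.95 years ≈ 156 annuli.

156 annuli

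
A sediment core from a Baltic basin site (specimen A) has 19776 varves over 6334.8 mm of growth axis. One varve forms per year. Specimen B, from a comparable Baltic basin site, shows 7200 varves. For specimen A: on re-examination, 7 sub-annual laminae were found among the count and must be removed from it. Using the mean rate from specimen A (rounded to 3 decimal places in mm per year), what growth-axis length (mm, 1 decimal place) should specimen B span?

2304.0 mm

Specimen A: correcting the raw count gives 19776 − 7 = 19769 true varves.
A: Mean rate = 6334.8 mm / 19769 years ≈ 0.320 mm/yr.
B's length ≈ 0.320 × 7200 = 2304.0 mm.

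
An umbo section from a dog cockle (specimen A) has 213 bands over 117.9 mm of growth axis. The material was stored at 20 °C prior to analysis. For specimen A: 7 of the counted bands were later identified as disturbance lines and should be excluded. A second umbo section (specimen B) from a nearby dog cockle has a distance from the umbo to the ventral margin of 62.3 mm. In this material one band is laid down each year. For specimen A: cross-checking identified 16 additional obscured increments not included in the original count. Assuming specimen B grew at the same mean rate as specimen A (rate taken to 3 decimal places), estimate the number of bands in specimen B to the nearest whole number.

Specimen A: correcting the raw count gives 213 − 7 + 16 = 222 true bands.
A: Extension rate ≈ 117.9 / 222 = 0.531 mm/yr.
Specimen B: 62.3 mm / 0.531 mm per year = 117.33 years ≈ 117 bands.

117 bands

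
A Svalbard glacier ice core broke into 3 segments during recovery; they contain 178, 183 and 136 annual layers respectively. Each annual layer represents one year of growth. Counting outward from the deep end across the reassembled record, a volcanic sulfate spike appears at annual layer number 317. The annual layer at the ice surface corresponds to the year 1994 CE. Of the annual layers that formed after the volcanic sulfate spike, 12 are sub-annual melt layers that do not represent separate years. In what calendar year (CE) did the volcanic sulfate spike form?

1826 CE

Total annual layers = 178 + 183 + 136 = 497.
The volcanic sulfate spike sits at annual layer 317 from the deep end, so 497 − 317 = 180 annual layers formed after it.
Excluding 12 false annual layers: 180 − 12 = 168.
Counting back 168 years from 1994 CE places the volcanic sulfate spike in 1994 − 168 = 1826 CE.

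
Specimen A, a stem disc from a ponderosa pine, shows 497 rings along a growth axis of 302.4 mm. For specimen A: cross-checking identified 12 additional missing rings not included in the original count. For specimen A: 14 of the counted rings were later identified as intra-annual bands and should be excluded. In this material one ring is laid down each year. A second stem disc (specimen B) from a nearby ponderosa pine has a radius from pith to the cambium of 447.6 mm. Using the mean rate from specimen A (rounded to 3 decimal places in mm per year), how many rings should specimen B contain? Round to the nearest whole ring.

Specimen A: true ring count = 497 − 14 + 12 = 495.
A: Extension rate ≈ 302.4 / 495 = 0.611 mm/yr.
Specimen B: 447.6 mm / 0.611 mm per year = 732.57 years ≈ 733 rings.

733 rings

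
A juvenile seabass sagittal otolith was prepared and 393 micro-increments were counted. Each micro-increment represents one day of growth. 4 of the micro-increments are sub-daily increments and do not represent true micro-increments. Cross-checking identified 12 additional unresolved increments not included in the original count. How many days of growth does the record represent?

401 days

Adjusted count: 393 − 4 + 12 = 401 micro-increments.
At one micro-increment per day, that is 401 days.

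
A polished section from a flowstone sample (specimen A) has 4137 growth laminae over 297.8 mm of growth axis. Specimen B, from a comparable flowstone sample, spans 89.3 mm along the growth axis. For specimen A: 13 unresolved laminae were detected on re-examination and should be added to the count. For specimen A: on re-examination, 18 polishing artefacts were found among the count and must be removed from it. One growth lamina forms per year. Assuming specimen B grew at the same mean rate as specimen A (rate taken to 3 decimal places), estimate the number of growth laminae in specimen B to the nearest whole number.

1240 growth laminae

Specimen A: after corrections the count is 4137 − 18 + 13 = 4132 growth laminae.
A: Extension rate ≈ 297.8 / 4132 = 0.072 mm/year.
For B, 89.3 / 0.072 = 1240.28 years ≈ 1240 growth laminae.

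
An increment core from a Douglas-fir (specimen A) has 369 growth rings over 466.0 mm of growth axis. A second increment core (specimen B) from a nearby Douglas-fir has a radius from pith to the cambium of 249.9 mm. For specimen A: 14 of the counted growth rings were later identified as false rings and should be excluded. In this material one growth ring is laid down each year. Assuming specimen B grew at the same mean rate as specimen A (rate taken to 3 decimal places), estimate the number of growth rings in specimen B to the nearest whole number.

190 growth rings

Specimen A: correcting the raw count gives 369 − 14 = 355 true growth rings.
A: 466.0 mm over 355 years gives 466.0 / 355 ≈ 1.313 mm per year.
B spans 249.9 / 1.313 = 190.33 years ≈ 190 growth rings.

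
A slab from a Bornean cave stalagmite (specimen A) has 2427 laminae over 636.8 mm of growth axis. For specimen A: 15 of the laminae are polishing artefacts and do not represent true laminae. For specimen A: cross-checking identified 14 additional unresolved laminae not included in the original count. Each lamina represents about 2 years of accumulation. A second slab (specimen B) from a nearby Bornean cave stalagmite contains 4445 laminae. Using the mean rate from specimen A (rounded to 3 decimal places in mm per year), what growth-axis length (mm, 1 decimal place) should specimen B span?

1164.6 mm

Specimen A: true lamina count = 2427 − 15 + 14 = 2426.
Specimen A: at 2 years per lamina, 2426 × 2 = 4852 years.
A: Mean rate = 636.8 mm / 4852 years ≈ 0.131 mm/yr.
Specimen B: 4445 laminae at 2 years each span 4445 × 2 = 8890 years. B's length ≈ 0.131 × 8890 = 1164.6 mm.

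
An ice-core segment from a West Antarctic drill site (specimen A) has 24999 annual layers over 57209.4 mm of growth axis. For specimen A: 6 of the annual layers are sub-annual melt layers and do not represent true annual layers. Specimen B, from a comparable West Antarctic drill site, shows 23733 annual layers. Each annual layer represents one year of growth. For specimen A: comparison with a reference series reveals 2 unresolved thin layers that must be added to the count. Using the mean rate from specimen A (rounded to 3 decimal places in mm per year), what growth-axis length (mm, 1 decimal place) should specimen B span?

Specimen A: true annual layer count = 24999 − 6 + 2 = 24995.
A: Extension rate ≈ 57209.4 / 24995 = 2.289 mm/year.
Length of B = 2.289 × 23733 = 54324.8 mm.

54324.8 mm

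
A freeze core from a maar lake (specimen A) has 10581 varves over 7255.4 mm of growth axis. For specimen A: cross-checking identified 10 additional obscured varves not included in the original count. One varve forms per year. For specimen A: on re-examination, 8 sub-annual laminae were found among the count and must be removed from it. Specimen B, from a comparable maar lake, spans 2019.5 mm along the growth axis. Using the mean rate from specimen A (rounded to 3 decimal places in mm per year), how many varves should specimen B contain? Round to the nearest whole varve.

Specimen A: adjusted count: 10581 − 8 + 10 = 10583 varves.
A: Mean rate = 7255.4 mm / 10583 years ≈ 0.686 mm/yr.
B spans 2019.5 / 0.686 = 2943.88 years ≈ 2944 varves.

2944 varves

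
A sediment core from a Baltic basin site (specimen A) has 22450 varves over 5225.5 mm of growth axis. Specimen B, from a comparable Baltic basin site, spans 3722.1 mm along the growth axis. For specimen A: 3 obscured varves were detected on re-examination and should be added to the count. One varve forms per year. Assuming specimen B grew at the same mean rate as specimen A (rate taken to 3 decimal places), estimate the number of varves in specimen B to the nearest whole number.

Specimen A: after corrections the count is 22450 + 3 = 22453 varves.
A: Mean rate = 5225.5 mm / 22453 years ≈ 0.233 mm/yr.
For B, 3722.1 / 0.233 = 15974.68 years ≈ 15975 varves.

15975 varves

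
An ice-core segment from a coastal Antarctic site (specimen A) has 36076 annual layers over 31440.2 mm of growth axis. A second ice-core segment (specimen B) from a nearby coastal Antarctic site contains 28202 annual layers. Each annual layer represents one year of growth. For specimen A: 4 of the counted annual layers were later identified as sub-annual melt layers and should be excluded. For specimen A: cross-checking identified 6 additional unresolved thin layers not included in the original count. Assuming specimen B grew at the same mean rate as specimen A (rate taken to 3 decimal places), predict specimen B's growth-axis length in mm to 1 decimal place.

Specimen A: true annual layer count = 36076 − 4 + 6 = 36078.
A: Extension rate ≈ 31440.2 / 36078 = 0.871 mm per year.
B's length ≈ 0.871 × 28202 = 24563.9 mm.

24563.9 mm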